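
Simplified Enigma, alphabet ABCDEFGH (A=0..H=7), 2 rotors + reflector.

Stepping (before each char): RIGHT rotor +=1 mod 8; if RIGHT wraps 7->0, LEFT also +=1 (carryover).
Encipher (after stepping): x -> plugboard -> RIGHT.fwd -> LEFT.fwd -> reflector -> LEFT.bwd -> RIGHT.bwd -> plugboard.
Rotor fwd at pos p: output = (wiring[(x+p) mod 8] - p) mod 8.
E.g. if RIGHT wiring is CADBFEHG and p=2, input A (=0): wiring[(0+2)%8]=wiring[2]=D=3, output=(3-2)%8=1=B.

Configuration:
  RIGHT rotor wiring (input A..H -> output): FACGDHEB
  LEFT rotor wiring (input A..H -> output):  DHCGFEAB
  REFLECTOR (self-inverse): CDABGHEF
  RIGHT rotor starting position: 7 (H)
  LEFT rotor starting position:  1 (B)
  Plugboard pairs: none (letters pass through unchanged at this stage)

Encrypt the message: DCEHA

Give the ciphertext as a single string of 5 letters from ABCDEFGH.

Char 1 ('D'): step: R->0, L->2 (L advanced); D->plug->D->R->G->L->B->refl->D->L'->C->R'->C->plug->C
Char 2 ('C'): step: R->1, L=2; C->plug->C->R->F->L->H->refl->F->L'->H->R'->A->plug->A
Char 3 ('E'): step: R->2, L=2; E->plug->E->R->C->L->D->refl->B->L'->G->R'->H->plug->H
Char 4 ('H'): step: R->3, L=2; H->plug->H->R->H->L->F->refl->H->L'->F->R'->G->plug->G
Char 5 ('A'): step: R->4, L=2; A->plug->A->R->H->L->F->refl->H->L'->F->R'->D->plug->D

Answer: CAHGD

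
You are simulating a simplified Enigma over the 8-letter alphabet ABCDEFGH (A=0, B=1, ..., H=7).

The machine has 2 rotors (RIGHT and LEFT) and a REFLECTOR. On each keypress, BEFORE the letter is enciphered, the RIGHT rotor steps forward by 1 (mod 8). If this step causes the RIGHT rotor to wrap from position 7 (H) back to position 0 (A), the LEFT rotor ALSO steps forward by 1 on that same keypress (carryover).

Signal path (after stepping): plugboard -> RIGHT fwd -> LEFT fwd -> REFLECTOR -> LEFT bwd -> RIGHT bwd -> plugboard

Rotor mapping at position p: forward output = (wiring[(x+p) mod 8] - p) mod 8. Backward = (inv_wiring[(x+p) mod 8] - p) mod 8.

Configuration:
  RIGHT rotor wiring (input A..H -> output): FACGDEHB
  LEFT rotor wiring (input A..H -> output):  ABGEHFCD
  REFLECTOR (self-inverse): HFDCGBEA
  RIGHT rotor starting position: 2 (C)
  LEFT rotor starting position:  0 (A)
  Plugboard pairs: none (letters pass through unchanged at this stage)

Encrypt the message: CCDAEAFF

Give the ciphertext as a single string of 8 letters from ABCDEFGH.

Answer: GHCGBHDA

Derivation:
Char 1 ('C'): step: R->3, L=0; C->plug->C->R->B->L->B->refl->F->L'->F->R'->G->plug->G
Char 2 ('C'): step: R->4, L=0; C->plug->C->R->D->L->E->refl->G->L'->C->R'->H->plug->H
Char 3 ('D'): step: R->5, L=0; D->plug->D->R->A->L->A->refl->H->L'->E->R'->C->plug->C
Char 4 ('A'): step: R->6, L=0; A->plug->A->R->B->L->B->refl->F->L'->F->R'->G->plug->G
Char 5 ('E'): step: R->7, L=0; E->plug->E->R->H->L->D->refl->C->L'->G->R'->B->plug->B
Char 6 ('A'): step: R->0, L->1 (L advanced); A->plug->A->R->F->L->B->refl->F->L'->B->R'->H->plug->H
Char 7 ('F'): step: R->1, L=1; F->plug->F->R->G->L->C->refl->D->L'->C->R'->D->plug->D
Char 8 ('F'): step: R->2, L=1; F->plug->F->R->H->L->H->refl->A->L'->A->R'->A->plug->A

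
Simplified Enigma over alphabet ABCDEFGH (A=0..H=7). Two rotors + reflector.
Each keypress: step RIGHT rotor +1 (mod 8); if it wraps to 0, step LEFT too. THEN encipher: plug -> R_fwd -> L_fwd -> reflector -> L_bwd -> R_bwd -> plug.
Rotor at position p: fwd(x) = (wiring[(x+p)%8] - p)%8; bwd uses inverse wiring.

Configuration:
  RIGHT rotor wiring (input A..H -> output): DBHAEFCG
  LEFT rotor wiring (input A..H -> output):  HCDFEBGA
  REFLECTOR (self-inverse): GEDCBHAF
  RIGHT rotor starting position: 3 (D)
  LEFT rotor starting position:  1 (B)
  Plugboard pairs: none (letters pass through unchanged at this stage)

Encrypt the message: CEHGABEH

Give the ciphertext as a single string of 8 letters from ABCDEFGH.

Answer: FHAFHDFF

Derivation:
Char 1 ('C'): step: R->4, L=1; C->plug->C->R->G->L->H->refl->F->L'->F->R'->F->plug->F
Char 2 ('E'): step: R->5, L=1; E->plug->E->R->E->L->A->refl->G->L'->H->R'->H->plug->H
Char 3 ('H'): step: R->6, L=1; H->plug->H->R->H->L->G->refl->A->L'->E->R'->A->plug->A
Char 4 ('G'): step: R->7, L=1; G->plug->G->R->G->L->H->refl->F->L'->F->R'->F->plug->F
Char 5 ('A'): step: R->0, L->2 (L advanced); A->plug->A->R->D->L->H->refl->F->L'->G->R'->H->plug->H
Char 6 ('B'): step: R->1, L=2; B->plug->B->R->G->L->F->refl->H->L'->D->R'->D->plug->D
Char 7 ('E'): step: R->2, L=2; E->plug->E->R->A->L->B->refl->E->L'->E->R'->F->plug->F
Char 8 ('H'): step: R->3, L=2; H->plug->H->R->E->L->E->refl->B->L'->A->R'->F->plug->F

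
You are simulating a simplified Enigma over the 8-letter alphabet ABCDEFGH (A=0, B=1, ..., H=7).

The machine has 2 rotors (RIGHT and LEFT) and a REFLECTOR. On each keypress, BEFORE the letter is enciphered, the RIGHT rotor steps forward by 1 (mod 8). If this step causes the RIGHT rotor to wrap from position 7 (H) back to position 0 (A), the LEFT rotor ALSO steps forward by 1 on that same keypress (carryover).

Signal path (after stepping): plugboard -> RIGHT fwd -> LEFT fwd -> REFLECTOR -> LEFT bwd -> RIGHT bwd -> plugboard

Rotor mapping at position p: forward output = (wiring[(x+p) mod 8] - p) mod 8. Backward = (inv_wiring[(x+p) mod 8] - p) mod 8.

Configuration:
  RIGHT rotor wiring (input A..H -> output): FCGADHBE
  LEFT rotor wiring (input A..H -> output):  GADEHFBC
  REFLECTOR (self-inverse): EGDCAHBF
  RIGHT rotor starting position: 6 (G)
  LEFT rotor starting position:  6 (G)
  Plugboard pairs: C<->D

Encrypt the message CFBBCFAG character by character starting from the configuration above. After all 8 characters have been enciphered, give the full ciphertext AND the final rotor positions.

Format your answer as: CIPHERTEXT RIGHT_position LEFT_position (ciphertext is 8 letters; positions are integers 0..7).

Answer: FCGFFGHA 6 7

Derivation:
Char 1 ('C'): step: R->7, L=6; C->plug->D->R->H->L->H->refl->F->L'->E->R'->F->plug->F
Char 2 ('F'): step: R->0, L->7 (L advanced); F->plug->F->R->H->L->C->refl->D->L'->A->R'->D->plug->C
Char 3 ('B'): step: R->1, L=7; B->plug->B->R->F->L->A->refl->E->L'->D->R'->G->plug->G
Char 4 ('B'): step: R->2, L=7; B->plug->B->R->G->L->G->refl->B->L'->C->R'->F->plug->F
Char 5 ('C'): step: R->3, L=7; C->plug->D->R->G->L->G->refl->B->L'->C->R'->F->plug->F
Char 6 ('F'): step: R->4, L=7; F->plug->F->R->G->L->G->refl->B->L'->C->R'->G->plug->G
Char 7 ('A'): step: R->5, L=7; A->plug->A->R->C->L->B->refl->G->L'->G->R'->H->plug->H
Char 8 ('G'): step: R->6, L=7; G->plug->G->R->F->L->A->refl->E->L'->D->R'->A->plug->A
Final: ciphertext=FCGFFGHA, RIGHT=6, LEFT=7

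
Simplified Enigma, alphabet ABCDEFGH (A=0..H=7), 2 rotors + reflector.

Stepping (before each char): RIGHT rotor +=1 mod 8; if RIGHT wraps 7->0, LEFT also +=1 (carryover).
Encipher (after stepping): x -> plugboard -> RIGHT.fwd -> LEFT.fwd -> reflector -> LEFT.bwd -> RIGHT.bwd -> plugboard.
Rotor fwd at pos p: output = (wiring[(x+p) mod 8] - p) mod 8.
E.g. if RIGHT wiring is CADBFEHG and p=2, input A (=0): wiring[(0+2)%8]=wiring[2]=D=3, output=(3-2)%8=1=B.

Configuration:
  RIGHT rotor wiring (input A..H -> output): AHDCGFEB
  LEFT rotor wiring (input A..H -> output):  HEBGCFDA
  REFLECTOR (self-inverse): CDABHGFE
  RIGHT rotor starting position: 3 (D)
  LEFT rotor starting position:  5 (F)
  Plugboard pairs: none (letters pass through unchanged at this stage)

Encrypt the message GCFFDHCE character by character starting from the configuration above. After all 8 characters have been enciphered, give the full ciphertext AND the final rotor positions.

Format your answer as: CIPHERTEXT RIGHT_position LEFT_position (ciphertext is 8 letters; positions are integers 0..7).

Answer: BGEBGAEA 3 6

Derivation:
Char 1 ('G'): step: R->4, L=5; G->plug->G->R->H->L->F->refl->G->L'->B->R'->B->plug->B
Char 2 ('C'): step: R->5, L=5; C->plug->C->R->E->L->H->refl->E->L'->F->R'->G->plug->G
Char 3 ('F'): step: R->6, L=5; F->plug->F->R->E->L->H->refl->E->L'->F->R'->E->plug->E
Char 4 ('F'): step: R->7, L=5; F->plug->F->R->H->L->F->refl->G->L'->B->R'->B->plug->B
Char 5 ('D'): step: R->0, L->6 (L advanced); D->plug->D->R->C->L->B->refl->D->L'->E->R'->G->plug->G
Char 6 ('H'): step: R->1, L=6; H->plug->H->R->H->L->H->refl->E->L'->G->R'->A->plug->A
Char 7 ('C'): step: R->2, L=6; C->plug->C->R->E->L->D->refl->B->L'->C->R'->E->plug->E
Char 8 ('E'): step: R->3, L=6; E->plug->E->R->G->L->E->refl->H->L'->H->R'->A->plug->A
Final: ciphertext=BGEBGAEA, RIGHT=3, LEFT=6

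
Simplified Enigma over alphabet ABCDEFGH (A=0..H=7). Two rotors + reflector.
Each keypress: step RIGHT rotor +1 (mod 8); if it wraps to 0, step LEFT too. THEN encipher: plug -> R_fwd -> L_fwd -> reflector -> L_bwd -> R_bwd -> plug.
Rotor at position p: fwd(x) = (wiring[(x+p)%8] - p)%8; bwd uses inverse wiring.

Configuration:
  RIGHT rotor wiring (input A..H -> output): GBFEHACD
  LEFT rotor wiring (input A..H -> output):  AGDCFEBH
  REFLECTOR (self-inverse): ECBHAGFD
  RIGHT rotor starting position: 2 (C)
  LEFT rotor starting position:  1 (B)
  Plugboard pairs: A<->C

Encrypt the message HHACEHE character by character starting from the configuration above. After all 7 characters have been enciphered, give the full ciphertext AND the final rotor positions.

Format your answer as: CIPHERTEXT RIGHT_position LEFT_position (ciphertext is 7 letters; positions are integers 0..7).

Char 1 ('H'): step: R->3, L=1; H->plug->H->R->C->L->B->refl->C->L'->B->R'->A->plug->C
Char 2 ('H'): step: R->4, L=1; H->plug->H->R->A->L->F->refl->G->L'->G->R'->C->plug->A
Char 3 ('A'): step: R->5, L=1; A->plug->C->R->G->L->G->refl->F->L'->A->R'->F->plug->F
Char 4 ('C'): step: R->6, L=1; C->plug->A->R->E->L->D->refl->H->L'->H->R'->E->plug->E
Char 5 ('E'): step: R->7, L=1; E->plug->E->R->F->L->A->refl->E->L'->D->R'->H->plug->H
Char 6 ('H'): step: R->0, L->2 (L advanced); H->plug->H->R->D->L->C->refl->B->L'->A->R'->F->plug->F
Char 7 ('E'): step: R->1, L=2; E->plug->E->R->H->L->E->refl->A->L'->B->R'->F->plug->F
Final: ciphertext=CAFEHFF, RIGHT=1, LEFT=2

Answer: CAFEHFF 1 2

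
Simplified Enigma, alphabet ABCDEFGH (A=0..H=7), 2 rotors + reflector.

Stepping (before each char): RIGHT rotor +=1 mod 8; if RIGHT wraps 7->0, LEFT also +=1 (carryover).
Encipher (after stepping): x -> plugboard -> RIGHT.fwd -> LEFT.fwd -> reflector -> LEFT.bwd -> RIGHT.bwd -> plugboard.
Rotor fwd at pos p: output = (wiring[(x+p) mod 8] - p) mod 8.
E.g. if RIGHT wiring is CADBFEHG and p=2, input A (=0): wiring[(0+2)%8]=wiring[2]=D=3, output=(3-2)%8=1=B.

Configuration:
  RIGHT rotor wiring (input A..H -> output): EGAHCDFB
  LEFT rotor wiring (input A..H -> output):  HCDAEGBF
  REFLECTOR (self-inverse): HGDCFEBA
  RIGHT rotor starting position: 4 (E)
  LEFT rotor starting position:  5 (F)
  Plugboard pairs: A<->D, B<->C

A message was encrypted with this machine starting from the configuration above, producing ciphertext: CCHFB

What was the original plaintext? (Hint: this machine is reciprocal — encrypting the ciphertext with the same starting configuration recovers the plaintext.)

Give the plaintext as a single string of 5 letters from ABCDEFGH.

Answer: HBFDE

Derivation:
Char 1 ('C'): step: R->5, L=5; C->plug->B->R->A->L->B->refl->G->L'->F->R'->H->plug->H
Char 2 ('C'): step: R->6, L=5; C->plug->B->R->D->L->C->refl->D->L'->G->R'->C->plug->B
Char 3 ('H'): step: R->7, L=5; H->plug->H->R->G->L->D->refl->C->L'->D->R'->F->plug->F
Char 4 ('F'): step: R->0, L->6 (L advanced); F->plug->F->R->D->L->E->refl->F->L'->E->R'->A->plug->D
Char 5 ('B'): step: R->1, L=6; B->plug->C->R->G->L->G->refl->B->L'->C->R'->E->plug->E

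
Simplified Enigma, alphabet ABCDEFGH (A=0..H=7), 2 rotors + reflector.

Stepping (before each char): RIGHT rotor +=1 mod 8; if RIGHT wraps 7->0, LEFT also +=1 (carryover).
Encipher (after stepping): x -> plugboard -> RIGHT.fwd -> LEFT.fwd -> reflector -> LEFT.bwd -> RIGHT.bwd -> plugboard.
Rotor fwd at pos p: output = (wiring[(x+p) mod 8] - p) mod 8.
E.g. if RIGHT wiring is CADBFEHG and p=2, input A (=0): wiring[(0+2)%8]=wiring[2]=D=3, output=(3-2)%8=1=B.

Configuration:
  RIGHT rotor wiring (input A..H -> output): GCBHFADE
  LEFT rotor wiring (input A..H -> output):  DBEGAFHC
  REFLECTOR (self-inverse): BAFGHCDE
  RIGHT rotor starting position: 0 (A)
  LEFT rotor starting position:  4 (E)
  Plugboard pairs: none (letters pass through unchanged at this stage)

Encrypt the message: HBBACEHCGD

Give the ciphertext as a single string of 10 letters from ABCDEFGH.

Char 1 ('H'): step: R->1, L=4; H->plug->H->R->F->L->F->refl->C->L'->H->R'->E->plug->E
Char 2 ('B'): step: R->2, L=4; B->plug->B->R->F->L->F->refl->C->L'->H->R'->A->plug->A
Char 3 ('B'): step: R->3, L=4; B->plug->B->R->C->L->D->refl->G->L'->D->R'->F->plug->F
Char 4 ('A'): step: R->4, L=4; A->plug->A->R->B->L->B->refl->A->L'->G->R'->F->plug->F
Char 5 ('C'): step: R->5, L=4; C->plug->C->R->H->L->C->refl->F->L'->F->R'->E->plug->E
Char 6 ('E'): step: R->6, L=4; E->plug->E->R->D->L->G->refl->D->L'->C->R'->H->plug->H
Char 7 ('H'): step: R->7, L=4; H->plug->H->R->E->L->H->refl->E->L'->A->R'->E->plug->E
Char 8 ('C'): step: R->0, L->5 (L advanced); C->plug->C->R->B->L->C->refl->F->L'->C->R'->B->plug->B
Char 9 ('G'): step: R->1, L=5; G->plug->G->R->D->L->G->refl->D->L'->H->R'->E->plug->E
Char 10 ('D'): step: R->2, L=5; D->plug->D->R->G->L->B->refl->A->L'->A->R'->H->plug->H

Answer: EAFFEHEBEH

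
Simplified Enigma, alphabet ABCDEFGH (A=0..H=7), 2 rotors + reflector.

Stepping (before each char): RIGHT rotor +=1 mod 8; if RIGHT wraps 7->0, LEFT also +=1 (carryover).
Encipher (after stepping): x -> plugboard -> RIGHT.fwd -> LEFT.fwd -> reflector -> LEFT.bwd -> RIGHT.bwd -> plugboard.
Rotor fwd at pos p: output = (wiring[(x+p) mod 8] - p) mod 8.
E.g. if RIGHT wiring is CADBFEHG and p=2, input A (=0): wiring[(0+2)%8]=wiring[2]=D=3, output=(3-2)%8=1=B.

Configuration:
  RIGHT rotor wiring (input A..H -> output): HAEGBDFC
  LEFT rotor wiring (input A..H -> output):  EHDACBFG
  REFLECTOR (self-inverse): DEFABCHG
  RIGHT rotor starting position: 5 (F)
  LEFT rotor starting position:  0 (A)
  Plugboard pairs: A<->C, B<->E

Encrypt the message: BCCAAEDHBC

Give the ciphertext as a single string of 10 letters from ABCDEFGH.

Char 1 ('B'): step: R->6, L=0; B->plug->E->R->G->L->F->refl->C->L'->E->R'->B->plug->E
Char 2 ('C'): step: R->7, L=0; C->plug->A->R->D->L->A->refl->D->L'->C->R'->F->plug->F
Char 3 ('C'): step: R->0, L->1 (L advanced); C->plug->A->R->H->L->D->refl->A->L'->E->R'->C->plug->A
Char 4 ('A'): step: R->1, L=1; A->plug->C->R->F->L->E->refl->B->L'->D->R'->B->plug->E
Char 5 ('A'): step: R->2, L=1; A->plug->C->R->H->L->D->refl->A->L'->E->R'->B->plug->E
Char 6 ('E'): step: R->3, L=1; E->plug->B->R->G->L->F->refl->C->L'->B->R'->H->plug->H
Char 7 ('D'): step: R->4, L=1; D->plug->D->R->G->L->F->refl->C->L'->B->R'->C->plug->A
Char 8 ('H'): step: R->5, L=1; H->plug->H->R->E->L->A->refl->D->L'->H->R'->F->plug->F
Char 9 ('B'): step: R->6, L=1; B->plug->E->R->G->L->F->refl->C->L'->B->R'->C->plug->A
Char 10 ('C'): step: R->7, L=1; C->plug->A->R->D->L->B->refl->E->L'->F->R'->D->plug->D

Answer: EFAEEHAFAD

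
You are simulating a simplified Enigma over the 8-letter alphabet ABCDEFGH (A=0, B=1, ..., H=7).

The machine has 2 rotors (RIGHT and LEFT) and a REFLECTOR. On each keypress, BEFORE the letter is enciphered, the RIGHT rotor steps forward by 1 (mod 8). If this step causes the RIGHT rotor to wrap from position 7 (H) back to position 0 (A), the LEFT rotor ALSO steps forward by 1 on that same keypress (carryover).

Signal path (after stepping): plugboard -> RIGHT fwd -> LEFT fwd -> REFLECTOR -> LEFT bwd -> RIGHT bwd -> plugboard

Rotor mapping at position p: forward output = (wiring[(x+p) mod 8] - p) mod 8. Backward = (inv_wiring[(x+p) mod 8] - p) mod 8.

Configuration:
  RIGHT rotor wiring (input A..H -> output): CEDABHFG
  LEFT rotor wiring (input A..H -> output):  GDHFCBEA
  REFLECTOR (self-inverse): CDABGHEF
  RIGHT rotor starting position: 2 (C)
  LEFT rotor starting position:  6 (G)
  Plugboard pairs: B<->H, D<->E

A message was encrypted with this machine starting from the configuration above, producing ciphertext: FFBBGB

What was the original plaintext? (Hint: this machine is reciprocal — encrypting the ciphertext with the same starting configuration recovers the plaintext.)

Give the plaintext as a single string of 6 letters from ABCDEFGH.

Answer: CDDFBC

Derivation:
Char 1 ('F'): step: R->3, L=6; F->plug->F->R->H->L->D->refl->B->L'->E->R'->C->plug->C
Char 2 ('F'): step: R->4, L=6; F->plug->F->R->A->L->G->refl->E->L'->G->R'->E->plug->D
Char 3 ('B'): step: R->5, L=6; B->plug->H->R->E->L->B->refl->D->L'->H->R'->E->plug->D
Char 4 ('B'): step: R->6, L=6; B->plug->H->R->B->L->C->refl->A->L'->C->R'->F->plug->F
Char 5 ('G'): step: R->7, L=6; G->plug->G->R->A->L->G->refl->E->L'->G->R'->H->plug->B
Char 6 ('B'): step: R->0, L->7 (L advanced); B->plug->H->R->G->L->C->refl->A->L'->D->R'->C->plug->C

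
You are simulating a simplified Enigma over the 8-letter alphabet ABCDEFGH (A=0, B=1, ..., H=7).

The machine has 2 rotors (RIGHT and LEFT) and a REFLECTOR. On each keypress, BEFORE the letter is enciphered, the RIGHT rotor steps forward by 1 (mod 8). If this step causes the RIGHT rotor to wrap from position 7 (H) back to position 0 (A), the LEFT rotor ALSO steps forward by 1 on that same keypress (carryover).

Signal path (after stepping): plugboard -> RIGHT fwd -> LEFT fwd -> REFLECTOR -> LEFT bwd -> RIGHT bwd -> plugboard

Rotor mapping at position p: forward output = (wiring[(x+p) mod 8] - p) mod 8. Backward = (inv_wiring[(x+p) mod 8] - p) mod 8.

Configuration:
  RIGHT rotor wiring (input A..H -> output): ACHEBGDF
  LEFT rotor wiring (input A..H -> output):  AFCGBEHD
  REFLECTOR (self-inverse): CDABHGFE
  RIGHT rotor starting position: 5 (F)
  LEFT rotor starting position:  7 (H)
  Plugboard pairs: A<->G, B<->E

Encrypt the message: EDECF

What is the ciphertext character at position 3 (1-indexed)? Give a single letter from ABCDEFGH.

Char 1 ('E'): step: R->6, L=7; E->plug->B->R->H->L->A->refl->C->L'->F->R'->A->plug->G
Char 2 ('D'): step: R->7, L=7; D->plug->D->R->A->L->E->refl->H->L'->E->R'->H->plug->H
Char 3 ('E'): step: R->0, L->0 (L advanced); E->plug->B->R->C->L->C->refl->A->L'->A->R'->A->plug->G

G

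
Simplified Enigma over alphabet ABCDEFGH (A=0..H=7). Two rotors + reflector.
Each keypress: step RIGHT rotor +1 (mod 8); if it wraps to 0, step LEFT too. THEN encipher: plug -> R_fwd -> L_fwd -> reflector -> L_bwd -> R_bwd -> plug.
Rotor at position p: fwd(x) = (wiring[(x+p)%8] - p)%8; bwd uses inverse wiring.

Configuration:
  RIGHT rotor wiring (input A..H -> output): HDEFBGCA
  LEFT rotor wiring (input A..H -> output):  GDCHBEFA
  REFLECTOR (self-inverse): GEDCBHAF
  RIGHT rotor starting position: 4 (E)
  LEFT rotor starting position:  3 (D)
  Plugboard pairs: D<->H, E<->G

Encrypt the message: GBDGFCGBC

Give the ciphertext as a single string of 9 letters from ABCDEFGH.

Answer: ADHFDHEGH

Derivation:
Char 1 ('G'): step: R->5, L=3; G->plug->E->R->G->L->A->refl->G->L'->B->R'->A->plug->A
Char 2 ('B'): step: R->6, L=3; B->plug->B->R->C->L->B->refl->E->L'->A->R'->H->plug->D
Char 3 ('D'): step: R->7, L=3; D->plug->H->R->D->L->C->refl->D->L'->F->R'->D->plug->H
Char 4 ('G'): step: R->0, L->4 (L advanced); G->plug->E->R->B->L->A->refl->G->L'->G->R'->F->plug->F
Char 5 ('F'): step: R->1, L=4; F->plug->F->R->B->L->A->refl->G->L'->G->R'->H->plug->D
Char 6 ('C'): step: R->2, L=4; C->plug->C->R->H->L->D->refl->C->L'->E->R'->D->plug->H
Char 7 ('G'): step: R->3, L=4; G->plug->E->R->F->L->H->refl->F->L'->A->R'->G->plug->E
Char 8 ('B'): step: R->4, L=4; B->plug->B->R->C->L->B->refl->E->L'->D->R'->E->plug->G
Char 9 ('C'): step: R->5, L=4; C->plug->C->R->D->L->E->refl->B->L'->C->R'->D->plug->H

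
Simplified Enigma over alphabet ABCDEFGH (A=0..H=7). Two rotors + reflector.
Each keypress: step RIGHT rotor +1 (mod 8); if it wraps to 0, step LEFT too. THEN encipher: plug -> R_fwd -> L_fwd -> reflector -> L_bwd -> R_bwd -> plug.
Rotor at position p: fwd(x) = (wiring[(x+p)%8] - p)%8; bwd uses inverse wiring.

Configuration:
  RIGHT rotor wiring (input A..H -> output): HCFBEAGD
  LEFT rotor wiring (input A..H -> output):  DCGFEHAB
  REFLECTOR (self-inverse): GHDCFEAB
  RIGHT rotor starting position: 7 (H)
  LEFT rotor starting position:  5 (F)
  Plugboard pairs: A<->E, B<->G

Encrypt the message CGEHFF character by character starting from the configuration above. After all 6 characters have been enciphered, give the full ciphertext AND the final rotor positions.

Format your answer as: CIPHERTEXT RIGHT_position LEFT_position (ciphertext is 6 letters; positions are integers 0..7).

Char 1 ('C'): step: R->0, L->6 (L advanced); C->plug->C->R->F->L->H->refl->B->L'->H->R'->A->plug->E
Char 2 ('G'): step: R->1, L=6; G->plug->B->R->E->L->A->refl->G->L'->G->R'->H->plug->H
Char 3 ('E'): step: R->2, L=6; E->plug->A->R->D->L->E->refl->F->L'->C->R'->C->plug->C
Char 4 ('H'): step: R->3, L=6; H->plug->H->R->C->L->F->refl->E->L'->D->R'->D->plug->D
Char 5 ('F'): step: R->4, L=6; F->plug->F->R->G->L->G->refl->A->L'->E->R'->B->plug->G
Char 6 ('F'): step: R->5, L=6; F->plug->F->R->A->L->C->refl->D->L'->B->R'->B->plug->G
Final: ciphertext=EHCDGG, RIGHT=5, LEFT=6

Answer: EHCDGG 5 6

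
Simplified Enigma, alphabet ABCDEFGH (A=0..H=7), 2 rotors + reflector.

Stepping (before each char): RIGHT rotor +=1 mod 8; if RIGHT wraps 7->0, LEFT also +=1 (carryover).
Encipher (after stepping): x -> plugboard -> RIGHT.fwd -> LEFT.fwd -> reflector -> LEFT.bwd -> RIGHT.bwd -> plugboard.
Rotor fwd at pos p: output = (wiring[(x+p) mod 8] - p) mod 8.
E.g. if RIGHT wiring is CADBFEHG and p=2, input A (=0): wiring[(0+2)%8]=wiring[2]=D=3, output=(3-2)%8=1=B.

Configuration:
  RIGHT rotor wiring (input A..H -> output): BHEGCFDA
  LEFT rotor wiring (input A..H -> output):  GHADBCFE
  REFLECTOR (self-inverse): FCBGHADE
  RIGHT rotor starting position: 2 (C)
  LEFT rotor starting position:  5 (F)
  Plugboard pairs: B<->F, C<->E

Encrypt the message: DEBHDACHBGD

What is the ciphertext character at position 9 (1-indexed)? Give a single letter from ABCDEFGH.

Char 1 ('D'): step: R->3, L=5; D->plug->D->R->A->L->F->refl->A->L'->B->R'->H->plug->H
Char 2 ('E'): step: R->4, L=5; E->plug->C->R->H->L->E->refl->H->L'->C->R'->H->plug->H
Char 3 ('B'): step: R->5, L=5; B->plug->F->R->H->L->E->refl->H->L'->C->R'->E->plug->C
Char 4 ('H'): step: R->6, L=5; H->plug->H->R->H->L->E->refl->H->L'->C->R'->B->plug->F
Char 5 ('D'): step: R->7, L=5; D->plug->D->R->F->L->D->refl->G->L'->G->R'->G->plug->G
Char 6 ('A'): step: R->0, L->6 (L advanced); A->plug->A->R->B->L->G->refl->D->L'->G->R'->D->plug->D
Char 7 ('C'): step: R->1, L=6; C->plug->E->R->E->L->C->refl->B->L'->D->R'->B->plug->F
Char 8 ('H'): step: R->2, L=6; H->plug->H->R->F->L->F->refl->A->L'->C->R'->A->plug->A
Char 9 ('B'): step: R->3, L=6; B->plug->F->R->G->L->D->refl->G->L'->B->R'->H->plug->H

H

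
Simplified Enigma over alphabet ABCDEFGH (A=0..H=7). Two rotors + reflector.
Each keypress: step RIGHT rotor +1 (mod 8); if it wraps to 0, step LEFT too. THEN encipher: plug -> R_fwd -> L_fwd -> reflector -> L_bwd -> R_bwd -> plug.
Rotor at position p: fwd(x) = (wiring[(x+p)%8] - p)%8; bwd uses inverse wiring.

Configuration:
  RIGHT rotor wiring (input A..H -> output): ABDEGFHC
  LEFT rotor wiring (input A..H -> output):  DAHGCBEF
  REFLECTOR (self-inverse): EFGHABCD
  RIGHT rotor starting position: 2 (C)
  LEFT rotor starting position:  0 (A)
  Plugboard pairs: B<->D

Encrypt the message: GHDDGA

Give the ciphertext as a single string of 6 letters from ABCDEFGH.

Answer: AAABDF

Derivation:
Char 1 ('G'): step: R->3, L=0; G->plug->G->R->G->L->E->refl->A->L'->B->R'->A->plug->A
Char 2 ('H'): step: R->4, L=0; H->plug->H->R->A->L->D->refl->H->L'->C->R'->A->plug->A
Char 3 ('D'): step: R->5, L=0; D->plug->B->R->C->L->H->refl->D->L'->A->R'->A->plug->A
Char 4 ('D'): step: R->6, L=0; D->plug->B->R->E->L->C->refl->G->L'->D->R'->D->plug->B
Char 5 ('G'): step: R->7, L=0; G->plug->G->R->G->L->E->refl->A->L'->B->R'->B->plug->D
Char 6 ('A'): step: R->0, L->1 (L advanced); A->plug->A->R->A->L->H->refl->D->L'->F->R'->F->plug->F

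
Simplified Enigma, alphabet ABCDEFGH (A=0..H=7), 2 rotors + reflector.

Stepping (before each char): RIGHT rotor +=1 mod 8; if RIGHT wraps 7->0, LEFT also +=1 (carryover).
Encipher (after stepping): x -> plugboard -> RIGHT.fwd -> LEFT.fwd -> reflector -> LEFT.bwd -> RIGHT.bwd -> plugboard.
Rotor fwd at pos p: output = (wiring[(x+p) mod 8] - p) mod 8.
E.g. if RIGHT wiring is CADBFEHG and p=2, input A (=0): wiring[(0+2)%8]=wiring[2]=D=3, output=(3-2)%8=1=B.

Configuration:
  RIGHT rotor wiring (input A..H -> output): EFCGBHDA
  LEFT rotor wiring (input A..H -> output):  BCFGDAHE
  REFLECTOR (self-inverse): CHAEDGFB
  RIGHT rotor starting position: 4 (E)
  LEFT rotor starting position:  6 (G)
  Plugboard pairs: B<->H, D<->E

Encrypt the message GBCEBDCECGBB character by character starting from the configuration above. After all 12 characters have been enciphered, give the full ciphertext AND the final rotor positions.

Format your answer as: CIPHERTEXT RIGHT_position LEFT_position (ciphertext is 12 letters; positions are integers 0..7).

Char 1 ('G'): step: R->5, L=6; G->plug->G->R->B->L->G->refl->F->L'->G->R'->B->plug->H
Char 2 ('B'): step: R->6, L=6; B->plug->H->R->B->L->G->refl->F->L'->G->R'->C->plug->C
Char 3 ('C'): step: R->7, L=6; C->plug->C->R->G->L->F->refl->G->L'->B->R'->A->plug->A
Char 4 ('E'): step: R->0, L->7 (L advanced); E->plug->D->R->G->L->B->refl->H->L'->E->R'->A->plug->A
Char 5 ('B'): step: R->1, L=7; B->plug->H->R->D->L->G->refl->F->L'->A->R'->D->plug->E
Char 6 ('D'): step: R->2, L=7; D->plug->E->R->B->L->C->refl->A->L'->H->R'->C->plug->C
Char 7 ('C'): step: R->3, L=7; C->plug->C->R->E->L->H->refl->B->L'->G->R'->B->plug->H
Char 8 ('E'): step: R->4, L=7; E->plug->D->R->E->L->H->refl->B->L'->G->R'->G->plug->G
Char 9 ('C'): step: R->5, L=7; C->plug->C->R->D->L->G->refl->F->L'->A->R'->E->plug->D
Char 10 ('G'): step: R->6, L=7; G->plug->G->R->D->L->G->refl->F->L'->A->R'->F->plug->F
Char 11 ('B'): step: R->7, L=7; B->plug->H->R->E->L->H->refl->B->L'->G->R'->C->plug->C
Char 12 ('B'): step: R->0, L->0 (L advanced); B->plug->H->R->A->L->B->refl->H->L'->G->R'->D->plug->E
Final: ciphertext=HCAAECHGDFCE, RIGHT=0, LEFT=0

Answer: HCAAECHGDFCE 0 0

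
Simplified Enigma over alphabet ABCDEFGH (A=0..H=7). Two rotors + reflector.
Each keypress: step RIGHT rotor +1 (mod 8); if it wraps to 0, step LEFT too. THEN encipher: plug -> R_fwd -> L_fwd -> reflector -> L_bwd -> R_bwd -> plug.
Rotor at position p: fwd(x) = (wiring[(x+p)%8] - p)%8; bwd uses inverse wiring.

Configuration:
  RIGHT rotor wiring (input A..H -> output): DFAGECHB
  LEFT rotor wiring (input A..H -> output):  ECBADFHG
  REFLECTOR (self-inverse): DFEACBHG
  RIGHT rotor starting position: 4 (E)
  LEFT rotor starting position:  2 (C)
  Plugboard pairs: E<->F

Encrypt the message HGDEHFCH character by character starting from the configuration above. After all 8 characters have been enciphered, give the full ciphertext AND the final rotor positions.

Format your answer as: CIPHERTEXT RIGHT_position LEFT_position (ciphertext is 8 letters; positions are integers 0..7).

Char 1 ('H'): step: R->5, L=2; H->plug->H->R->H->L->A->refl->D->L'->D->R'->F->plug->E
Char 2 ('G'): step: R->6, L=2; G->plug->G->R->G->L->C->refl->E->L'->F->R'->C->plug->C
Char 3 ('D'): step: R->7, L=2; D->plug->D->R->B->L->G->refl->H->L'->A->R'->H->plug->H
Char 4 ('E'): step: R->0, L->3 (L advanced); E->plug->F->R->C->L->C->refl->E->L'->D->R'->A->plug->A
Char 5 ('H'): step: R->1, L=3; H->plug->H->R->C->L->C->refl->E->L'->D->R'->D->plug->D
Char 6 ('F'): step: R->2, L=3; F->plug->E->R->F->L->B->refl->F->L'->A->R'->D->plug->D
Char 7 ('C'): step: R->3, L=3; C->plug->C->R->H->L->G->refl->H->L'->G->R'->E->plug->F
Char 8 ('H'): step: R->4, L=3; H->plug->H->R->C->L->C->refl->E->L'->D->R'->C->plug->C
Final: ciphertext=ECHADDFC, RIGHT=4, LEFT=3

Answer: ECHADDFC 4 3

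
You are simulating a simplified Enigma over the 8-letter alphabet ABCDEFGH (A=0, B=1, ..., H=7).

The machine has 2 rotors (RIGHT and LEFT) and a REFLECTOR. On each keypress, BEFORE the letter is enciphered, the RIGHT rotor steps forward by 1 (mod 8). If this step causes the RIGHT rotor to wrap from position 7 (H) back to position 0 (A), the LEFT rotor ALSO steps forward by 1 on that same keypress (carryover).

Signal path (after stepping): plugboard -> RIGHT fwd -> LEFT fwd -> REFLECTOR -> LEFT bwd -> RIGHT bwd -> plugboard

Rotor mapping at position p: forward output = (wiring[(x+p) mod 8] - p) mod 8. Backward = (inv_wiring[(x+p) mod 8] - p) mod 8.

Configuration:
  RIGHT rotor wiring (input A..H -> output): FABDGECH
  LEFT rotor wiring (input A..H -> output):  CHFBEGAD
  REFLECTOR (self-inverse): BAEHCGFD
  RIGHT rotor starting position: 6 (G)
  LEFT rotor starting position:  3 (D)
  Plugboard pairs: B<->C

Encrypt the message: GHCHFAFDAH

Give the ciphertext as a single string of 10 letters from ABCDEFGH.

Answer: DFGEBEACCB

Derivation:
Char 1 ('G'): step: R->7, L=3; G->plug->G->R->F->L->H->refl->D->L'->C->R'->D->plug->D
Char 2 ('H'): step: R->0, L->4 (L advanced); H->plug->H->R->H->L->F->refl->G->L'->E->R'->F->plug->F
Char 3 ('C'): step: R->1, L=4; C->plug->B->R->A->L->A->refl->B->L'->G->R'->G->plug->G
Char 4 ('H'): step: R->2, L=4; H->plug->H->R->G->L->B->refl->A->L'->A->R'->E->plug->E
Char 5 ('F'): step: R->3, L=4; F->plug->F->R->C->L->E->refl->C->L'->B->R'->C->plug->B
Char 6 ('A'): step: R->4, L=4; A->plug->A->R->C->L->E->refl->C->L'->B->R'->E->plug->E
Char 7 ('F'): step: R->5, L=4; F->plug->F->R->E->L->G->refl->F->L'->H->R'->A->plug->A
Char 8 ('D'): step: R->6, L=4; D->plug->D->R->C->L->E->refl->C->L'->B->R'->B->plug->C
Char 9 ('A'): step: R->7, L=4; A->plug->A->R->A->L->A->refl->B->L'->G->R'->B->plug->C
Char 10 ('H'): step: R->0, L->5 (L advanced); H->plug->H->R->H->L->H->refl->D->L'->B->R'->C->plug->B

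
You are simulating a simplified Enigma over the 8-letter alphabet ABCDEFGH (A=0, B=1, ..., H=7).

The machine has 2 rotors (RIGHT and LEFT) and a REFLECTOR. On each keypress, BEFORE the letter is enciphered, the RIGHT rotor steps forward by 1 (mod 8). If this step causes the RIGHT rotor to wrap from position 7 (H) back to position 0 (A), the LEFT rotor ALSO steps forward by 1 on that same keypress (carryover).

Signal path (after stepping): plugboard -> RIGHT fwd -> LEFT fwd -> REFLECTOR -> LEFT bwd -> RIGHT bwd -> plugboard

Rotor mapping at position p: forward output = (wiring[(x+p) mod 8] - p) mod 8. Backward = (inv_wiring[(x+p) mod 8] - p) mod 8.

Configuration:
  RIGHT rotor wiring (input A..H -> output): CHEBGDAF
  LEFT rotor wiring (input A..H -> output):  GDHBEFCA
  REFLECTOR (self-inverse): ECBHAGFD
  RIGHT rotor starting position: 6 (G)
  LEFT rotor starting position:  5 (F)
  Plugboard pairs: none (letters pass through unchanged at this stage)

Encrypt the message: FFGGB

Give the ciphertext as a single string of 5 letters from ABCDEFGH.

Char 1 ('F'): step: R->7, L=5; F->plug->F->R->H->L->H->refl->D->L'->C->R'->E->plug->E
Char 2 ('F'): step: R->0, L->6 (L advanced); F->plug->F->R->D->L->F->refl->G->L'->G->R'->E->plug->E
Char 3 ('G'): step: R->1, L=6; G->plug->G->R->E->L->B->refl->C->L'->B->R'->H->plug->H
Char 4 ('G'): step: R->2, L=6; G->plug->G->R->A->L->E->refl->A->L'->C->R'->A->plug->A
Char 5 ('B'): step: R->3, L=6; B->plug->B->R->D->L->F->refl->G->L'->G->R'->A->plug->A

Answer: EEHAA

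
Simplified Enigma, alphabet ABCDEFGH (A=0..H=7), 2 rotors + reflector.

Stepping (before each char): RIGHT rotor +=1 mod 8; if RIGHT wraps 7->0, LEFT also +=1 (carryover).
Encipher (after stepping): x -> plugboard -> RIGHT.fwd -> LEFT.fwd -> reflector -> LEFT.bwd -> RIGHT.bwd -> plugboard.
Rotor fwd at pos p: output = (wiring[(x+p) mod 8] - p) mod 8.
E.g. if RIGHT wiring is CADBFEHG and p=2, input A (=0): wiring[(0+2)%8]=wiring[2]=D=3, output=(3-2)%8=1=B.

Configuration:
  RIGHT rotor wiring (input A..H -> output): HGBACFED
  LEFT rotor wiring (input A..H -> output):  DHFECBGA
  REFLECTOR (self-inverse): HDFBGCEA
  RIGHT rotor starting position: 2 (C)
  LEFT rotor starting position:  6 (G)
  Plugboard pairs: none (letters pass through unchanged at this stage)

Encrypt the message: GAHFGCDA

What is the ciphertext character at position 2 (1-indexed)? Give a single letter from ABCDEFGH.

Char 1 ('G'): step: R->3, L=6; G->plug->G->R->D->L->B->refl->D->L'->H->R'->B->plug->B
Char 2 ('A'): step: R->4, L=6; A->plug->A->R->G->L->E->refl->G->L'->F->R'->G->plug->G

G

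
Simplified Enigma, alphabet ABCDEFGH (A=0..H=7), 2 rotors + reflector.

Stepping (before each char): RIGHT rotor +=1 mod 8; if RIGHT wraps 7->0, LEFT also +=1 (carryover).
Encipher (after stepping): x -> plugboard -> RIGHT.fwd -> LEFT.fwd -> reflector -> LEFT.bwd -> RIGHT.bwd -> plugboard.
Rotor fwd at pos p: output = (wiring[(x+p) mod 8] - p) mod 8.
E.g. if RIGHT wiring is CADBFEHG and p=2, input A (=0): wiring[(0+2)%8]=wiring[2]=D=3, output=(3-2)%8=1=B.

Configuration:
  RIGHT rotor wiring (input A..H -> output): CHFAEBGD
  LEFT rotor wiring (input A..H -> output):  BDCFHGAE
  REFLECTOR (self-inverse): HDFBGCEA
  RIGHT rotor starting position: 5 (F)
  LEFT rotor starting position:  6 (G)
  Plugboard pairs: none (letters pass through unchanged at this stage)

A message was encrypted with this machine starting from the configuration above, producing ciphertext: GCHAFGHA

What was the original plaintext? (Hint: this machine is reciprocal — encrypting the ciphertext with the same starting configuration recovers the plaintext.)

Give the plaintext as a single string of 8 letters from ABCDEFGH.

Answer: FBBFGHCE

Derivation:
Char 1 ('G'): step: R->6, L=6; G->plug->G->R->G->L->B->refl->D->L'->C->R'->F->plug->F
Char 2 ('C'): step: R->7, L=6; C->plug->C->R->A->L->C->refl->F->L'->D->R'->B->plug->B
Char 3 ('H'): step: R->0, L->7 (L advanced); H->plug->H->R->D->L->D->refl->B->L'->H->R'->B->plug->B
Char 4 ('A'): step: R->1, L=7; A->plug->A->R->G->L->H->refl->A->L'->F->R'->F->plug->F
Char 5 ('F'): step: R->2, L=7; F->plug->F->R->B->L->C->refl->F->L'->A->R'->G->plug->G
Char 6 ('G'): step: R->3, L=7; G->plug->G->R->E->L->G->refl->E->L'->C->R'->H->plug->H
Char 7 ('H'): step: R->4, L=7; H->plug->H->R->E->L->G->refl->E->L'->C->R'->C->plug->C
Char 8 ('A'): step: R->5, L=7; A->plug->A->R->E->L->G->refl->E->L'->C->R'->E->plug->E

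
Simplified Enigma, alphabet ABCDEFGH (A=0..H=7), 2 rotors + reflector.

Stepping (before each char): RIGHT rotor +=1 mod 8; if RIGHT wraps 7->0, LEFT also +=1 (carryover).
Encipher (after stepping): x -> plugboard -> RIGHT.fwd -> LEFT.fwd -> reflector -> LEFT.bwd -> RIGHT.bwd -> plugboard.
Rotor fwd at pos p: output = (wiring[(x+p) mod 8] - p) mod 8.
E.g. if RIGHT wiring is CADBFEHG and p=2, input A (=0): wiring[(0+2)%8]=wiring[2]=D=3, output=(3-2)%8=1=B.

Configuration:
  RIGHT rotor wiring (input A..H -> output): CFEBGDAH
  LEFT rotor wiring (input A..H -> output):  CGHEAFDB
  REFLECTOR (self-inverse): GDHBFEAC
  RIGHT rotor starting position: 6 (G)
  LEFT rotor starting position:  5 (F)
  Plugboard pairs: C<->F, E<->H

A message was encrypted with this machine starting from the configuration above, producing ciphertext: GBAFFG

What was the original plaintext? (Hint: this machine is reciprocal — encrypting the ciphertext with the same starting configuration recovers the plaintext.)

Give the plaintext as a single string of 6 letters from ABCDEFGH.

Answer: CCEDGA

Derivation:
Char 1 ('G'): step: R->7, L=5; G->plug->G->R->E->L->B->refl->D->L'->H->R'->F->plug->C
Char 2 ('B'): step: R->0, L->6 (L advanced); B->plug->B->R->F->L->G->refl->A->L'->D->R'->F->plug->C
Char 3 ('A'): step: R->1, L=6; A->plug->A->R->E->L->B->refl->D->L'->B->R'->H->plug->E
Char 4 ('F'): step: R->2, L=6; F->plug->C->R->E->L->B->refl->D->L'->B->R'->D->plug->D
Char 5 ('F'): step: R->3, L=6; F->plug->C->R->A->L->F->refl->E->L'->C->R'->G->plug->G
Char 6 ('G'): step: R->4, L=6; G->plug->G->R->A->L->F->refl->E->L'->C->R'->A->plug->A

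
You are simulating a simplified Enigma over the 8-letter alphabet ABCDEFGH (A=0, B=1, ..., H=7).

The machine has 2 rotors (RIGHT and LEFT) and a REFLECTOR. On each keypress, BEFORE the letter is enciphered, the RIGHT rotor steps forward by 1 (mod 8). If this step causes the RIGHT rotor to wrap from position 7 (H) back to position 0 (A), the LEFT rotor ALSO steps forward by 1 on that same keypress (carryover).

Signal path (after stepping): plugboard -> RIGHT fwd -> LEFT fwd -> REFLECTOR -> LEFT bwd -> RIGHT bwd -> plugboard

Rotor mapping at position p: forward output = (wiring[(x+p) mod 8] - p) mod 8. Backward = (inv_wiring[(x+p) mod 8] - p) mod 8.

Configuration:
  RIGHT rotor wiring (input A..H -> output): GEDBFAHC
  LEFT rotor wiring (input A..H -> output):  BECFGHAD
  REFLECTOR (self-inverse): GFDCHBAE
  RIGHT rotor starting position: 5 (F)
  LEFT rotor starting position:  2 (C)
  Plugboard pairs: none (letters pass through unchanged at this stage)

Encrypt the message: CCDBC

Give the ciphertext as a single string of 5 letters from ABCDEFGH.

Answer: BAFED

Derivation:
Char 1 ('C'): step: R->6, L=2; C->plug->C->R->A->L->A->refl->G->L'->E->R'->B->plug->B
Char 2 ('C'): step: R->7, L=2; C->plug->C->R->F->L->B->refl->F->L'->D->R'->A->plug->A
Char 3 ('D'): step: R->0, L->3 (L advanced); D->plug->D->R->B->L->D->refl->C->L'->A->R'->F->plug->F
Char 4 ('B'): step: R->1, L=3; B->plug->B->R->C->L->E->refl->H->L'->H->R'->E->plug->E
Char 5 ('C'): step: R->2, L=3; C->plug->C->R->D->L->F->refl->B->L'->G->R'->D->plug->D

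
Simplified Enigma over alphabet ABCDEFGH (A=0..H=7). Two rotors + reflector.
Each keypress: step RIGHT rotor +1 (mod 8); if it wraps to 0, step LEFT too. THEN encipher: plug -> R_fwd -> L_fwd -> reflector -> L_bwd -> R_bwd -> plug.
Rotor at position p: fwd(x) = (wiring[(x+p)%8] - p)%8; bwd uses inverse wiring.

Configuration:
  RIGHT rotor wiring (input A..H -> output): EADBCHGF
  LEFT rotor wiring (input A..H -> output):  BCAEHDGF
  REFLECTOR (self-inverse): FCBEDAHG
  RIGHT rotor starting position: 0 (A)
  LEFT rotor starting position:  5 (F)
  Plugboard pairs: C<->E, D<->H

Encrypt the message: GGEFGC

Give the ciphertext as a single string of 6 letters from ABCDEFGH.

Char 1 ('G'): step: R->1, L=5; G->plug->G->R->E->L->F->refl->A->L'->C->R'->B->plug->B
Char 2 ('G'): step: R->2, L=5; G->plug->G->R->C->L->A->refl->F->L'->E->R'->E->plug->C
Char 3 ('E'): step: R->3, L=5; E->plug->C->R->E->L->F->refl->A->L'->C->R'->E->plug->C
Char 4 ('F'): step: R->4, L=5; F->plug->F->R->E->L->F->refl->A->L'->C->R'->C->plug->E
Char 5 ('G'): step: R->5, L=5; G->plug->G->R->E->L->F->refl->A->L'->C->R'->A->plug->A
Char 6 ('C'): step: R->6, L=5; C->plug->E->R->F->L->D->refl->E->L'->D->R'->F->plug->F

Answer: BCCEAF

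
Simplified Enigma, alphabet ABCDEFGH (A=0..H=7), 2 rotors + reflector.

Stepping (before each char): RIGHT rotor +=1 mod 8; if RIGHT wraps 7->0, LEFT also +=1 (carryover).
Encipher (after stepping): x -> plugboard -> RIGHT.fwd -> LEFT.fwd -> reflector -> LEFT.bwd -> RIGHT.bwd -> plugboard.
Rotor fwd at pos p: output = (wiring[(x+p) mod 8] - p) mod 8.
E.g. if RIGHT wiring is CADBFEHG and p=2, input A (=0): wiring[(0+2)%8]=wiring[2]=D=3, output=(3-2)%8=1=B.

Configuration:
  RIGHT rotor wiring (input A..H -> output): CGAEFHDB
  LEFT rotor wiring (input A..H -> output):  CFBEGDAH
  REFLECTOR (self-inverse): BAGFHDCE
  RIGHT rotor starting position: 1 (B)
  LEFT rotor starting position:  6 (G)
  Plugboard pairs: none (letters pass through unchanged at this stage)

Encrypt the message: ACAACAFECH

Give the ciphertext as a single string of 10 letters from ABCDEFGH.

Char 1 ('A'): step: R->2, L=6; A->plug->A->R->G->L->A->refl->B->L'->B->R'->E->plug->E
Char 2 ('C'): step: R->3, L=6; C->plug->C->R->E->L->D->refl->F->L'->H->R'->F->plug->F
Char 3 ('A'): step: R->4, L=6; A->plug->A->R->B->L->B->refl->A->L'->G->R'->E->plug->E
Char 4 ('A'): step: R->5, L=6; A->plug->A->R->C->L->E->refl->H->L'->D->R'->F->plug->F
Char 5 ('C'): step: R->6, L=6; C->plug->C->R->E->L->D->refl->F->L'->H->R'->G->plug->G
Char 6 ('A'): step: R->7, L=6; A->plug->A->R->C->L->E->refl->H->L'->D->R'->B->plug->B
Char 7 ('F'): step: R->0, L->7 (L advanced); F->plug->F->R->H->L->B->refl->A->L'->A->R'->C->plug->C
Char 8 ('E'): step: R->1, L=7; E->plug->E->R->G->L->E->refl->H->L'->F->R'->A->plug->A
Char 9 ('C'): step: R->2, L=7; C->plug->C->R->D->L->C->refl->G->L'->C->R'->B->plug->B
Char 10 ('H'): step: R->3, L=7; H->plug->H->R->F->L->H->refl->E->L'->G->R'->E->plug->E

Answer: EFEFGBCABE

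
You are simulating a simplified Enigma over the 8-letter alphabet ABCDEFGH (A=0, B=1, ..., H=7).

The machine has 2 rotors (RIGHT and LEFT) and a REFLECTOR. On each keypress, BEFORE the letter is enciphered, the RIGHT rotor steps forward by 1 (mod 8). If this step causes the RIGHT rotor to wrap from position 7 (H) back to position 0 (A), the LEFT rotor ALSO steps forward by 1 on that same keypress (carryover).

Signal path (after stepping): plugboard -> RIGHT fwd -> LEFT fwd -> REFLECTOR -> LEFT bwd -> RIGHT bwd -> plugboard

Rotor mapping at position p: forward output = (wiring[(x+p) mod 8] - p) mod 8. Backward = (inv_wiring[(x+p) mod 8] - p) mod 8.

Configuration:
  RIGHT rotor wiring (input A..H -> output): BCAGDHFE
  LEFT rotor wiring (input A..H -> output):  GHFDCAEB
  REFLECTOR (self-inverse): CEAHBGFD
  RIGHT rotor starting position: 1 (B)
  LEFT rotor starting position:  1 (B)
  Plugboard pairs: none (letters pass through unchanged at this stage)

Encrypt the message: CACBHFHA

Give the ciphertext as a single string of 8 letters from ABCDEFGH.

Char 1 ('C'): step: R->2, L=1; C->plug->C->R->B->L->E->refl->B->L'->D->R'->E->plug->E
Char 2 ('A'): step: R->3, L=1; A->plug->A->R->D->L->B->refl->E->L'->B->R'->E->plug->E
Char 3 ('C'): step: R->4, L=1; C->plug->C->R->B->L->E->refl->B->L'->D->R'->B->plug->B
Char 4 ('B'): step: R->5, L=1; B->plug->B->R->A->L->G->refl->F->L'->H->R'->C->plug->C
Char 5 ('H'): step: R->6, L=1; H->plug->H->R->B->L->E->refl->B->L'->D->R'->C->plug->C
Char 6 ('F'): step: R->7, L=1; F->plug->F->R->E->L->H->refl->D->L'->F->R'->A->plug->A
Char 7 ('H'): step: R->0, L->2 (L advanced); H->plug->H->R->E->L->C->refl->A->L'->C->R'->B->plug->B
Char 8 ('A'): step: R->1, L=2; A->plug->A->R->B->L->B->refl->E->L'->G->R'->E->plug->E

Answer: EEBCCABE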